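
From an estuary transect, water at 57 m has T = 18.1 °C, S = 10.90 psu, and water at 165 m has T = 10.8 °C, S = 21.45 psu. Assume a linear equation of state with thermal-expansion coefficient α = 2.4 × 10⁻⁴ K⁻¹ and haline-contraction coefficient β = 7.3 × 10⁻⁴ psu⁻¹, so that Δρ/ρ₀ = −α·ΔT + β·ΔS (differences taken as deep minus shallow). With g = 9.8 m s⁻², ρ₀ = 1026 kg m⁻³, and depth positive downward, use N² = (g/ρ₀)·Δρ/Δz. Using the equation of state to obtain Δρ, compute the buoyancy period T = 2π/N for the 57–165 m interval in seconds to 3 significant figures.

ΔT = -7.3 K, ΔS = +10.55 psu (deep − shallow).
Δρ/ρ₀ = −αΔT + βΔS = 1.752 × 10⁻³ + 7.7015 × 10⁻³ = 9.4535 × 10⁻³, so Δρ ≈ 9.699 kg m⁻³.
N² = (g/ρ₀)·Δρ/Δz = g·(Δρ/ρ₀)/Δz = 9.8 × 9.4535 × 10⁻³ / 108 = 8.5782 × 10⁻⁴ s⁻².
N = √(8.5782 × 10⁻⁴) = 0.029289 rad s⁻¹ → T = 2π/N = 214.52 s ≈ 215 s.

215 s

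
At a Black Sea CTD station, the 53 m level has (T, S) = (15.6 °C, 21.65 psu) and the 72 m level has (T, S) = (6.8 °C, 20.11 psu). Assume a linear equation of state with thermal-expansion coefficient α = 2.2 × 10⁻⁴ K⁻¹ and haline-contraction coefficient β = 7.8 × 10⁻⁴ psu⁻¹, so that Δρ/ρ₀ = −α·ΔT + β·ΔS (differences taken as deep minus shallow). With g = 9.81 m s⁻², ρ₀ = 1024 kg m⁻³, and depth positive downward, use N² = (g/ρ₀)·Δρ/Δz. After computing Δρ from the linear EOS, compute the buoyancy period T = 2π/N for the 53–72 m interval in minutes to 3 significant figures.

5.38 min

ΔT = -8.8 K, ΔS = -1.54 psu (deep − shallow).
Δρ/ρ₀ = −αΔT + βΔS = 1.936 × 10⁻³ − 1.2012 × 10⁻³ = 7.348 × 10⁻⁴, so Δρ ≈ 0.7524 kg m⁻³.
N² = (g/ρ₀)·Δρ/Δz = g·(Δρ/ρ₀)/Δz = 9.81 × 7.348 × 10⁻⁴ / 19 = 3.7939 × 10⁻⁴ s⁻².
N = √(3.7939 × 10⁻⁴) = 0.019478 rad s⁻¹ → T = 2π/N = 322.58 s = 5.3763 min ≈ 5.38 min.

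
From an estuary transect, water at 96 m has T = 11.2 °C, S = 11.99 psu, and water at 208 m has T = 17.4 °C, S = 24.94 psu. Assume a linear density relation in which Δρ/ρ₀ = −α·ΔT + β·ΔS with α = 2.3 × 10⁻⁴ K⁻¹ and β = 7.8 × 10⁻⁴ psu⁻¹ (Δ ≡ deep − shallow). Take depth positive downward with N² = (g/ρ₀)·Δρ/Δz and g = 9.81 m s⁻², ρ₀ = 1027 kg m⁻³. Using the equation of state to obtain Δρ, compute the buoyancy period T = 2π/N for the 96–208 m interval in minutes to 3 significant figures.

ΔT = +6.2 K, ΔS = +12.95 psu (deep − shallow).
Δρ/ρ₀ = −αΔT + βΔS = -1.426 × 10⁻³ + 0.010101 = 8.675 × 10⁻³, so Δρ ≈ 8.909 kg m⁻³.
N² = (g/ρ₀)·Δρ/Δz = g·(Δρ/ρ₀)/Δz = 9.81 × 8.675 × 10⁻³ / 112 = 7.5984 × 10⁻⁴ s⁻².
N = √(7.5984 × 10⁻⁴) = 0.027565 rad s⁻¹ → T = 2π/N = 227.94 s = 3.7990 min ≈ 3.80 min.

3.80 min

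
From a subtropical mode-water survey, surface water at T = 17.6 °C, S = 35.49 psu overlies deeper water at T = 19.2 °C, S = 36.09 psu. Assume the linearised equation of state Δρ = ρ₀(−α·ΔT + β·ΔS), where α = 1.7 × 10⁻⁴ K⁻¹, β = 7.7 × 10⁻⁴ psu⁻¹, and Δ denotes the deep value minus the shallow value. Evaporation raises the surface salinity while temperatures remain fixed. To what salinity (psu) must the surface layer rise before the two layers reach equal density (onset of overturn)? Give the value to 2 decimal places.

Neutral buoyancy requires −α(T_deep − T_surf) + β(S_deep − S_surf′) = 0.
S_surf′ = S_deep − (α/β)·ΔT = 36.09 − (1.7 × 10⁻⁴/7.7 × 10⁻⁴)·(+1.6) = 35.7368 psu.
Increase required: 35.7368 − 35.49 = 0.2468 psu.

35.74 psu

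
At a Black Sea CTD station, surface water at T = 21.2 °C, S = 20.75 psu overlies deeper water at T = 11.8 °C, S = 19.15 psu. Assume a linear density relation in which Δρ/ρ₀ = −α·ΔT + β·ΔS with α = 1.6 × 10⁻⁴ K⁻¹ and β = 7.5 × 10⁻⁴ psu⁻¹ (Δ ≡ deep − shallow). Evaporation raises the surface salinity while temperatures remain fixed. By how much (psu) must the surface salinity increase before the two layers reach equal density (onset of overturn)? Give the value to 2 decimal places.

0.41 psu

Neutral buoyancy requires −α(T_deep − T_surf) + β(S_deep − S_surf′) = 0.
S_surf′ = S_deep − (α/β)·ΔT = 19.15 − (1.6 × 10⁻⁴/7.5 × 10⁻⁴)·(-9.4) = 21.1553 psu.
Increase required: 21.1553 − 20.75 = 0.4053 psu.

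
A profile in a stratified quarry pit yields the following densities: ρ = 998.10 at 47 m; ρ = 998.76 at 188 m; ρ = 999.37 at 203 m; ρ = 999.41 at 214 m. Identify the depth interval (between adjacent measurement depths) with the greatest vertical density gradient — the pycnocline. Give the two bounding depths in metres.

Compute the density gradient over each adjacent pair:
  47–188 m: Δρ/Δz = 0.66/141 = 4.7 × 10⁻³ kg m⁻⁴
  188–203 m: Δρ/Δz = 0.61/15 = 0.041 kg m⁻⁴
  203–214 m: Δρ/Δz = 0.04/11 = 3.6 × 10⁻³ kg m⁻⁴
The largest gradient is in the 188–203 m interval — the pycnocline.

188–203 m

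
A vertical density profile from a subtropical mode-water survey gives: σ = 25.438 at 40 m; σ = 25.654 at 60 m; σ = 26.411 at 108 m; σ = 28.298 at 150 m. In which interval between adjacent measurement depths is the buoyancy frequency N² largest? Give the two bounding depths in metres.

108–150 m

Compute the density gradient over each adjacent pair:
  40–60 m: Δρ/Δz = 0.216/20 = 0.011 kg m⁻⁴
  60–108 m: Δρ/Δz = 0.757/48 = 0.016 kg m⁻⁴
  108–150 m: Δρ/Δz = 1.887/42 = 0.045 kg m⁻⁴
The largest gradient is in the 108–150 m interval — the pycnocline.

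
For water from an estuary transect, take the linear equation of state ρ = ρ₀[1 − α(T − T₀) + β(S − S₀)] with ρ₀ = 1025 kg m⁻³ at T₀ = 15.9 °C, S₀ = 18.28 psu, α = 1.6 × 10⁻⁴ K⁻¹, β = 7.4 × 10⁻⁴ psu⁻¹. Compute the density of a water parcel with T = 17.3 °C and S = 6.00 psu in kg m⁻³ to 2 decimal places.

1015.46 kg m⁻³

T − T₀ = +1.4 K, S − S₀ = -12.28 psu.
Bracket = 1 − α·(+1.4) + β·(-12.28) = 1 + (-9.3112 × 10⁻³) = 0.9906888.
ρ = 1025 × 0.9906888 = 1015.46 kg m⁻³.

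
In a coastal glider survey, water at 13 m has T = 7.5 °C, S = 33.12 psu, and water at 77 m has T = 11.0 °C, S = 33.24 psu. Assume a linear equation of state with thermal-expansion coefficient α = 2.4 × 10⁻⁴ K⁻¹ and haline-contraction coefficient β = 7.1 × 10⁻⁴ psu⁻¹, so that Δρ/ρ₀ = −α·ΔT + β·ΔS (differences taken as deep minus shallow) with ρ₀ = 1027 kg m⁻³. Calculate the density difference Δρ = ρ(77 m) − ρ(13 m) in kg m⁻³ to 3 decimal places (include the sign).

ΔT = +3.5 K, ΔS = +0.12 psu (deep − shallow).
Δρ/ρ₀ = −(2.4 × 10⁻⁴)(+3.5) + (7.1 × 10⁻⁴)(+0.12) = -7.548 × 10⁻⁴.
Δρ = 1027 × (-7.548 × 10⁻⁴) = -0.775 kg m⁻³.
Negative Δρ: lighter below, statically unstable.

-0.775 kg m⁻³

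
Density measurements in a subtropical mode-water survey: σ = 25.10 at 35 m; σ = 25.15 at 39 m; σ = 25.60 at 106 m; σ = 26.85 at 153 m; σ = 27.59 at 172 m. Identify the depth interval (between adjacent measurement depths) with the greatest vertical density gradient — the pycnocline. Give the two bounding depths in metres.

153–172 m

Compute the density gradient over each adjacent pair:
  35–39 m: Δρ/Δz = 0.05/4 = 0.013 kg m⁻⁴
  39–106 m: Δρ/Δz = 0.45/67 = 6.7 × 10⁻³ kg m⁻⁴
  106–153 m: Δρ/Δz = 1.25/47 = 0.027 kg m⁻⁴
  153–172 m: Δρ/Δz = 0.74/19 = 0.039 kg m⁻⁴
The largest gradient is in the 153–172 m interval — the pycnocline.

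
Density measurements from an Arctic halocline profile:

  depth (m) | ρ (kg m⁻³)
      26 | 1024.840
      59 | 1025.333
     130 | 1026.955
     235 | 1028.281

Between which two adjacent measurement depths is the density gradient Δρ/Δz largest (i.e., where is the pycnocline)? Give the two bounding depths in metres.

Compute the density gradient over each adjacent pair:
  26–59 m: Δρ/Δz = 0.493/33 = 0.015 kg m⁻⁴
  59–130 m: Δρ/Δz = 1.622/71 = 0.023 kg m⁻⁴
  130–235 m: Δρ/Δz = 1.326/105 = 0.013 kg m⁻⁴
The largest gradient is in the 59–130 m interval — the pycnocline.

59–130 m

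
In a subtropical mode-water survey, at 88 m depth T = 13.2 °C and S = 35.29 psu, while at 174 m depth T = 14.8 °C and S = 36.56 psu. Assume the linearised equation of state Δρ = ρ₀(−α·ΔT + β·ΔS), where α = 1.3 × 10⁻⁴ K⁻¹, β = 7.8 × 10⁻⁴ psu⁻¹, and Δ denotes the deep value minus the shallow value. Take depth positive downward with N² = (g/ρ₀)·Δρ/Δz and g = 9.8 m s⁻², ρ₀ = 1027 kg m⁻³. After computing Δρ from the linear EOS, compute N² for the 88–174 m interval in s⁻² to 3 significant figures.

8.92 × 10⁻⁵ s⁻²

ΔT = +1.6 K, ΔS = +1.27 psu (deep − shallow).
Δρ/ρ₀ = −αΔT + βΔS = -2.08 × 10⁻⁴ + 9.906 × 10⁻⁴ = 7.826 × 10⁻⁴, so Δρ ≈ 0.8037 kg m⁻³.
N² = (g/ρ₀)·Δρ/Δz = g·(Δρ/ρ₀)/Δz = 9.8 × 7.826 × 10⁻⁴ / 86 = 8.9180 × 10⁻⁵ s⁻² ≈ 8.92 × 10⁻⁵ s⁻².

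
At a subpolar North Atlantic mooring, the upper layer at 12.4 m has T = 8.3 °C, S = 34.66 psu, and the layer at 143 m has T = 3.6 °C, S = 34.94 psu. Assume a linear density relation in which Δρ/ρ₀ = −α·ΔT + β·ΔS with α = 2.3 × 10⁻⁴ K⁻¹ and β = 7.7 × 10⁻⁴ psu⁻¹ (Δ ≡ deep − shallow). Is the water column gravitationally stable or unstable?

ΔT = 3.6 − 8.3 = -4.7 K and ΔS = 34.94 − 34.66 = +0.28 psu (deep − shallow).
−αΔT = 1.081 × 10⁻³; βΔS = 2.156 × 10⁻⁴; sum Δρ/ρ₀ = 1.2966 × 10⁻³.
Δρ/ρ₀ > 0, so Δρ > 0: deeper water is denser → statically stable.

stable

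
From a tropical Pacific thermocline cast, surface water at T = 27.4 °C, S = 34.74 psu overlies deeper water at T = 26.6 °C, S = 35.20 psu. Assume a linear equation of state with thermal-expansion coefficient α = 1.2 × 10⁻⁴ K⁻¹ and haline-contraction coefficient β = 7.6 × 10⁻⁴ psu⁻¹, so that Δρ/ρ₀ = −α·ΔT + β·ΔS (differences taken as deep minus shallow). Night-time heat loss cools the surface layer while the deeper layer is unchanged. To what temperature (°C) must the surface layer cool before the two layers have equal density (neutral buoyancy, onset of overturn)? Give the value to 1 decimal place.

Neutral buoyancy requires Δρ = 0, i.e. −α(T_deep − T_surf′) + β(S_deep − S_surf) = 0.
T_surf′ = T_deep − (β/α)·ΔS = 26.6 − (7.6 × 10⁻⁴/1.2 × 10⁻⁴)·(+0.46) = 23.687 °C.
Cooling required: 27.4 − (23.687) = 3.713 °C.

23.7 °C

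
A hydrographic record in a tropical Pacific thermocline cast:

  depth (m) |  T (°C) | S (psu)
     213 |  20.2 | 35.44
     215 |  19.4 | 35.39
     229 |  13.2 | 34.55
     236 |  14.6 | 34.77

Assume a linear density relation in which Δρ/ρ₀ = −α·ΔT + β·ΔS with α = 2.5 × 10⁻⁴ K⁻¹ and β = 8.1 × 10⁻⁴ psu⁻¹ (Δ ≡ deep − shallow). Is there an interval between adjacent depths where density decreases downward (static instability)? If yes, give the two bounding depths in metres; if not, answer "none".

229–236 m

Evaluate Δρ/ρ₀ = −αΔT + βΔS across each adjacent pair:
  213–215 m: −αΔT+βΔS = −(2.5 × 10⁻⁴)(-0.8)+(8.1 × 10⁻⁴)(-0.05) = 1.6 × 10⁻⁴ → stable
  215–229 m: −αΔT+βΔS = −(2.5 × 10⁻⁴)(-6.2)+(8.1 × 10⁻⁴)(-0.84) = 8.7 × 10⁻⁴ → stable
  229–236 m: −αΔT+βΔS = −(2.5 × 10⁻⁴)(+1.4)+(8.1 × 10⁻⁴)(+0.22) = -1.7 × 10⁻⁴ → UNSTABLE
The 229–236 m interval has Δρ < 0: lighter water underlies denser water.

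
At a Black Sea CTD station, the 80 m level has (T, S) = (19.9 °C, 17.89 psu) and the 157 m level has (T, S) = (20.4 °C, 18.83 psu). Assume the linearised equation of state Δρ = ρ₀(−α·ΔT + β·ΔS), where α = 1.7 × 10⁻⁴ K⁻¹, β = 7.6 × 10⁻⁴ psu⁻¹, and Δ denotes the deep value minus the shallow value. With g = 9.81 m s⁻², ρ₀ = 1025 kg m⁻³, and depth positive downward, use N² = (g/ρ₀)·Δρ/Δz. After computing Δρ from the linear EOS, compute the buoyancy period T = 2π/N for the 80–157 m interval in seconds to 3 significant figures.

ΔT = +0.5 K, ΔS = +0.94 psu (deep − shallow).
Δρ/ρ₀ = −αΔT + βΔS = -8.50 × 10⁻⁵ + 7.144 × 10⁻⁴ = 6.294 × 10⁻⁴, so Δρ ≈ 0.6451 kg m⁻³.
N² = (g/ρ₀)·Δρ/Δz = g·(Δρ/ρ₀)/Δz = 9.81 × 6.294 × 10⁻⁴ / 77 = 8.0187 × 10⁻⁵ s⁻².
N = √(8.0187 × 10⁻⁵) = 8.9547 × 10⁻³ rad s⁻¹ → T = 2π/N = 701.66 s ≈ 702 s.

702 s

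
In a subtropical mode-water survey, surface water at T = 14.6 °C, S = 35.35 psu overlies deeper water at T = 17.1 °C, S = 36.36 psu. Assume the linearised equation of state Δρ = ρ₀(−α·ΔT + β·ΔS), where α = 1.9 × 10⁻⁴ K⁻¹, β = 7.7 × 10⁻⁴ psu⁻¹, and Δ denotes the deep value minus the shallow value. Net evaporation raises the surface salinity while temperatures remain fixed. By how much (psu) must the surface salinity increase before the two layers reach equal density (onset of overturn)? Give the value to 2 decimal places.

Neutral buoyancy requires −α(T_deep − T_surf) + β(S_deep − S_surf′) = 0.
S_surf′ = S_deep − (α/β)·ΔT = 36.36 − (1.9 × 10⁻⁴/7.7 × 10⁻⁴)·(+2.5) = 35.7431 psu.
Increase required: 35.7431 − 35.35 = 0.3931 psu.

0.39 psu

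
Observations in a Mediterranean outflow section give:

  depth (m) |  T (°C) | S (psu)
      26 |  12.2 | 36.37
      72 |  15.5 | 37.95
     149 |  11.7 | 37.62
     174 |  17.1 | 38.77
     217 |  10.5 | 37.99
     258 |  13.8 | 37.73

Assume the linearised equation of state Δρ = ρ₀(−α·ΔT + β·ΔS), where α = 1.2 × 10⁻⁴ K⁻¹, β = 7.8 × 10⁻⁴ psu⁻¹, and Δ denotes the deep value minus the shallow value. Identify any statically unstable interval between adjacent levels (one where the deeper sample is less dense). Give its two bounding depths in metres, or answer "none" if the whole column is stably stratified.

217–258 m

Evaluate Δρ/ρ₀ = −αΔT + βΔS across each adjacent pair:
  26–72 m: −αΔT+βΔS = −(1.2 × 10⁻⁴)(+3.3)+(7.8 × 10⁻⁴)(+1.58) = 8.4 × 10⁻⁴ → stable
  72–149 m: −αΔT+βΔS = −(1.2 × 10⁻⁴)(-3.8)+(7.8 × 10⁻⁴)(-0.33) = 2.0 × 10⁻⁴ → stable
  149–174 m: −αΔT+βΔS = −(1.2 × 10⁻⁴)(+5.4)+(7.8 × 10⁻⁴)(+1.15) = 2.5 × 10⁻⁴ → stable
  174–217 m: −αΔT+βΔS = −(1.2 × 10⁻⁴)(-6.6)+(7.8 × 10⁻⁴)(-0.78) = 1.8 × 10⁻⁴ → stable
  217–258 m: −αΔT+βΔS = −(1.2 × 10⁻⁴)(+3.3)+(7.8 × 10⁻⁴)(-0.26) = -6.0 × 10⁻⁴ → UNSTABLE
The 217–258 m interval has Δρ < 0: lighter water underlies denser water.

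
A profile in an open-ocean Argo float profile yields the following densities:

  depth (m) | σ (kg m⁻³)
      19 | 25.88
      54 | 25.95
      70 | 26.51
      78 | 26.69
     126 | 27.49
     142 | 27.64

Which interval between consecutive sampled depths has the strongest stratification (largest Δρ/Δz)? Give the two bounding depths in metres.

54–70 m

Compute the density gradient over each adjacent pair:
  19–54 m: Δρ/Δz = 0.07/35 = 2.0 × 10⁻³ kg m⁻⁴
  54–70 m: Δρ/Δz = 0.56/16 = 0.035 kg m⁻⁴
  70–78 m: Δρ/Δz = 0.18/8 = 0.022 kg m⁻⁴
  78–126 m: Δρ/Δz = 0.80/48 = 0.017 kg m⁻⁴
  126–142 m: Δρ/Δz = 0.15/16 = 9.4 × 10⁻³ kg m⁻⁴
The largest gradient is in the 54–70 m interval — the pycnocline.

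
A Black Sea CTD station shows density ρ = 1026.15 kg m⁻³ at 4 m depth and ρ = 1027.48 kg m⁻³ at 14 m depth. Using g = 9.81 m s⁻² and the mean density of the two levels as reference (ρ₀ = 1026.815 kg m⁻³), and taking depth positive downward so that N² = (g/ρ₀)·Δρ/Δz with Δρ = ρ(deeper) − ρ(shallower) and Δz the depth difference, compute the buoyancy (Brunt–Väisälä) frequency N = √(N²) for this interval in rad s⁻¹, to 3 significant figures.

0.0356 rad s⁻¹

Δρ = 1027.48 − 1026.15 = 1.33 kg m⁻³ over Δz = 14 − 4 = 10 m.
N² = (9.81/1026.815) × (1.33/10) = 1.2707 × 10⁻³ s⁻².
N = √(1.2707 × 10⁻³) = 0.035647 rad s⁻¹ ≈ 0.0356 rad s⁻¹.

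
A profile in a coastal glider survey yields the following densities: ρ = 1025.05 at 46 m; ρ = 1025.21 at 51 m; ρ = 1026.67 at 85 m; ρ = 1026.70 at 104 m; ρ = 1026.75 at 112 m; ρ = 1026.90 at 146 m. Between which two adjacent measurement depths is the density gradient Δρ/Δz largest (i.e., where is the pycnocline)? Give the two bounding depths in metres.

Compute the density gradient over each adjacent pair:
  46–51 m: Δρ/Δz = 0.16/5 = 0.032 kg m⁻⁴
  51–85 m: Δρ/Δz = 1.46/34 = 0.043 kg m⁻⁴
  85–104 m: Δρ/Δz = 0.03/19 = 1.6 × 10⁻³ kg m⁻⁴
  104–112 m: Δρ/Δz = 0.05/8 = 6.3 × 10⁻³ kg m⁻⁴
  112–146 m: Δρ/Δz = 0.15/34 = 4.4 × 10⁻³ kg m⁻⁴
The largest gradient is in the 51–85 m interval — the pycnocline.

51–85 m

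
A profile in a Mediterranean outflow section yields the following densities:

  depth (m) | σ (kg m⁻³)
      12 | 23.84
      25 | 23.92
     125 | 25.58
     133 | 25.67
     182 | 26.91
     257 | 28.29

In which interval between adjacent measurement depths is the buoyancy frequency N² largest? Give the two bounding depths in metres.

133–182 m

Compute the density gradient over each adjacent pair:
  12–25 m: Δρ/Δz = 0.08/13 = 6.2 × 10⁻³ kg m⁻⁴
  25–125 m: Δρ/Δz = 1.66/100 = 0.017 kg m⁻⁴
  125–133 m: Δρ/Δz = 0.09/8 = 0.011 kg m⁻⁴
  133–182 m: Δρ/Δz = 1.24/49 = 0.025 kg m⁻⁴
  182–257 m: Δρ/Δz = 1.38/75 = 0.018 kg m⁻⁴
The largest gradient is in the 133–182 m interval — the pycnocline.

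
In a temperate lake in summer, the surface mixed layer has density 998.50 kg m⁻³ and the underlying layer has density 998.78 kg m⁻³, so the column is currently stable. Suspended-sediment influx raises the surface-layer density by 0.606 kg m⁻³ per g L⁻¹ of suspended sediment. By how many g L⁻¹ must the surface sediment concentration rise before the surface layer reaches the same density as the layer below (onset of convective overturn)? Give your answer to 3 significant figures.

0.462 g L⁻¹

Density deficit of the surface layer: 998.78 − 998.50 = 0.28 kg m⁻³.
Required change = 0.28 / 0.606 = 0.462 g L⁻¹.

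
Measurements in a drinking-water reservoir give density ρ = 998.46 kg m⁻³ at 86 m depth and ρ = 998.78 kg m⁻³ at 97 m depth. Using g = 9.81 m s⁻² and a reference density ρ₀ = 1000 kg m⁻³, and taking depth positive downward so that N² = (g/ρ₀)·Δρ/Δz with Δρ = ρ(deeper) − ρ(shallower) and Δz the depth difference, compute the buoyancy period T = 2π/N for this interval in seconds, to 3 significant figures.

Δρ = 998.78 − 998.46 = 0.32 kg m⁻³ over Δz = 97 − 86 = 11 m.
N² = (9.81/1000) × (0.32/11) = 2.8538 × 10⁻⁴ s⁻².
N = √(2.8538 × 10⁻⁴) = 0.016893 rad s⁻¹, so T = 2π/N = 371.94 s ≈ 372 s.

372 s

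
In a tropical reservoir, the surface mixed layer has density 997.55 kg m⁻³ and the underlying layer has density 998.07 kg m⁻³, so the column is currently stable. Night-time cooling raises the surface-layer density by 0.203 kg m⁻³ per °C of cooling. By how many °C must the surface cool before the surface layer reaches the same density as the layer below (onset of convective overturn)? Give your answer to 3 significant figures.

Density deficit of the surface layer: 998.07 − 997.55 = 0.52 kg m⁻³.
Required change = 0.52 / 0.203 = 2.56 °C.

2.56 °C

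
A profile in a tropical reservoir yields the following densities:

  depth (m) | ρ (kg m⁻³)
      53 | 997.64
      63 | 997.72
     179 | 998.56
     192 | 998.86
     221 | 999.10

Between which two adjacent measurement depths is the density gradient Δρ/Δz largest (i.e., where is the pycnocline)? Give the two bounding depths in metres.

Compute the density gradient over each adjacent pair:
  53–63 m: Δρ/Δz = 0.08/10 = 8.0 × 10⁻³ kg m⁻⁴
  63–179 m: Δρ/Δz = 0.84/116 = 7.2 × 10⁻³ kg m⁻⁴
  179–192 m: Δρ/Δz = 0.30/13 = 0.023 kg m⁻⁴
  192–221 m: Δρ/Δz = 0.24/29 = 8.3 × 10⁻³ kg m⁻⁴
The largest gradient is in the 179–192 m interval — the pycnocline.

179–192 m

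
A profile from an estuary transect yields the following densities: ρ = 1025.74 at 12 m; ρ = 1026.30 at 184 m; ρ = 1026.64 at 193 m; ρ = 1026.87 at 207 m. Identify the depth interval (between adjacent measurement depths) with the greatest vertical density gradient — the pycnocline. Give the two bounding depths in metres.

184–193 m

Compute the density gradient over each adjacent pair:
  12–184 m: Δρ/Δz = 0.56/172 = 3.3 × 10⁻³ kg m⁻⁴
  184–193 m: Δρ/Δz = 0.34/9 = 0.038 kg m⁻⁴
  193–207 m: Δρ/Δz = 0.23/14 = 0.016 kg m⁻⁴
The largest gradient is in the 184–193 m interval — the pycnocline.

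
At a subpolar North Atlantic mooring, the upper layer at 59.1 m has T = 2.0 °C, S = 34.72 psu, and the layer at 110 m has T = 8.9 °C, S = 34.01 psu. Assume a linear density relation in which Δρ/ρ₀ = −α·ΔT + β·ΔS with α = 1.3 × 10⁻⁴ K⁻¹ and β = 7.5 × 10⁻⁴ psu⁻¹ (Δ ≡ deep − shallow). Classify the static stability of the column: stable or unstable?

ΔT = 8.9 − 2.0 = +6.9 K and ΔS = 34.01 − 34.72 = -0.71 psu (deep − shallow).
−αΔT = -8.97 × 10⁻⁴; βΔS = -5.325 × 10⁻⁴; sum Δρ/ρ₀ = -1.4295 × 10⁻³.
Δρ/ρ₀ < 0, so Δρ < 0: deeper water is lighter → statically unstable; the column would overturn.

unstable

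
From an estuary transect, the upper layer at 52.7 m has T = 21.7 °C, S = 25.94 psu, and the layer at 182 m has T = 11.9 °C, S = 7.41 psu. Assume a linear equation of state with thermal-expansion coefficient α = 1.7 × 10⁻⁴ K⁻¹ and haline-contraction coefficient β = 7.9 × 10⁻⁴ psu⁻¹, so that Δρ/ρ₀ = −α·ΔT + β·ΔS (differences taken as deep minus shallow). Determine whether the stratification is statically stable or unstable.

unstable

ΔT = 11.9 − 21.7 = -9.8 K and ΔS = 7.41 − 25.94 = -18.53 psu (deep − shallow).
−αΔT = 1.666 × 10⁻³; βΔS = -0.0146387; sum Δρ/ρ₀ = -0.0129727.
Δρ/ρ₀ < 0, so Δρ < 0: deeper water is lighter → statically unstable; the column would overturn.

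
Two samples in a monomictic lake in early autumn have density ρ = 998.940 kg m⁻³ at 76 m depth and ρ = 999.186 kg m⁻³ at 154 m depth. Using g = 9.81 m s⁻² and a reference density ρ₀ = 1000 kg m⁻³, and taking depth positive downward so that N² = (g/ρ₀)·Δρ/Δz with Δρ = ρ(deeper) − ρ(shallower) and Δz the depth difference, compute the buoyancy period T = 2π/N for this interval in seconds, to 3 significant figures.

1.13 × 10³ s

Δρ = 999.186 − 998.940 = 0.246 kg m⁻³ over Δz = 154 − 76 = 78 m.
N² = (9.81/1000) × (0.246/78) = 3.0939 × 10⁻⁵ s⁻².
N = √(3.0939 × 10⁻⁵) = 5.5623 × 10⁻³ rad s⁻¹, so T = 2π/N = 1.1296 × 10³ s ≈ 1.13 × 10³ s.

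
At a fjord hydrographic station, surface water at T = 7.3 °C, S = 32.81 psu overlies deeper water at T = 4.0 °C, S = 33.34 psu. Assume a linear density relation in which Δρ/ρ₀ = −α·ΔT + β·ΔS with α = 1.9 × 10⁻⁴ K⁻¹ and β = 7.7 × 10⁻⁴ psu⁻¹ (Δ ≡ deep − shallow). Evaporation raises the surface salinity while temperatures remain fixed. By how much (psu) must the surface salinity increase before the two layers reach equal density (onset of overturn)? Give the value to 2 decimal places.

1.34 psu

Neutral buoyancy requires −α(T_deep − T_surf) + β(S_deep − S_surf′) = 0.
S_surf′ = S_deep − (α/β)·ΔT = 33.34 − (1.9 × 10⁻⁴/7.7 × 10⁻⁴)·(-3.3) = 34.1543 psu.
Increase required: 34.1543 − 32.81 = 1.3443 psu.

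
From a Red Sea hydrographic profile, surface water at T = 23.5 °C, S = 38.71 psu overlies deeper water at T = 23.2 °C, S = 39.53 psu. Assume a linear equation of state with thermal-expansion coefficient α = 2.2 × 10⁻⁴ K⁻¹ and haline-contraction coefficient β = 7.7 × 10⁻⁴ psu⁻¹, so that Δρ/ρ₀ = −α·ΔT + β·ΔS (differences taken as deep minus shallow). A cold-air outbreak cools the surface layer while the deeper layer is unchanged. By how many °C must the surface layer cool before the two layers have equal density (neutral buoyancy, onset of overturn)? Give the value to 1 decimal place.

3.2 °C

Neutral buoyancy requires Δρ = 0, i.e. −α(T_deep − T_surf′) + β(S_deep − S_surf) = 0.
T_surf′ = T_deep − (β/α)·ΔS = 23.2 − (7.7 × 10⁻⁴/2.2 × 10⁻⁴)·(+0.82) = 20.330 °C.
Cooling required: 23.5 − (20.330) = 3.170 °C.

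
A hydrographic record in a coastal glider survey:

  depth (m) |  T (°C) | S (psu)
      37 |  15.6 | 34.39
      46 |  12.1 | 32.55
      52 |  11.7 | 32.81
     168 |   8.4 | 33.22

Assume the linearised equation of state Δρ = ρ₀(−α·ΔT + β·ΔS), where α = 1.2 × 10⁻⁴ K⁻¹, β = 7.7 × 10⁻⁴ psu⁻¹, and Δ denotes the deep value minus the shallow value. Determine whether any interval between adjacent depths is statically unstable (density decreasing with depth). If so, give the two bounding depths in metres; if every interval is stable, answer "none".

Evaluate Δρ/ρ₀ = −αΔT + βΔS across each adjacent pair:
  37–46 m: −αΔT+βΔS = −(1.2 × 10⁻⁴)(-3.5)+(7.7 × 10⁻⁴)(-1.84) = -1.0 × 10⁻³ → UNSTABLE
  46–52 m: −αΔT+βΔS = −(1.2 × 10⁻⁴)(-0.4)+(7.7 × 10⁻⁴)(+0.26) = 2.5 × 10⁻⁴ → stable
  52–168 m: −αΔT+βΔS = −(1.2 × 10⁻⁴)(-3.3)+(7.7 × 10⁻⁴)(+0.41) = 7.1 × 10⁻⁴ → stable
The 37–46 m interval has Δρ < 0: lighter water underlies denser water.

37–46 m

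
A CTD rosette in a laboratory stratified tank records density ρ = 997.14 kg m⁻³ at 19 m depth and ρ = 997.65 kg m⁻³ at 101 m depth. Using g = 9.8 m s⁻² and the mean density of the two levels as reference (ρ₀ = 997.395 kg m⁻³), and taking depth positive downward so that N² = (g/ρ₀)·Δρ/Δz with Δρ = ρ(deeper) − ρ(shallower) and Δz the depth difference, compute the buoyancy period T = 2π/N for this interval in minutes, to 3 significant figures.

Δρ = 997.65 − 997.14 = 0.51 kg m⁻³ over Δz = 101 − 19 = 82 m.
N² = (9.8/997.395) × (0.51/82) = 6.1110 × 10⁻⁵ s⁻².
N = √(6.1110 × 10⁻⁵) = 7.8173 × 10⁻³ rad s⁻¹, so T = 2π/N = 803.75 s = 13.396 min ≈ 13.4 min.

13.4 min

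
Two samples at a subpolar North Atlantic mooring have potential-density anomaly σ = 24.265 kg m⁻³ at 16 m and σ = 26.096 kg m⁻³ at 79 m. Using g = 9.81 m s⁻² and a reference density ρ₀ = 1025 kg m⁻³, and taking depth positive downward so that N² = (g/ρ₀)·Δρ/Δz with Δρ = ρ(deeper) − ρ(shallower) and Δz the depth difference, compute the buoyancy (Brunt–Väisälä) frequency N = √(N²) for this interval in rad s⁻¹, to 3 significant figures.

0.0167 rad s⁻¹

Δρ = 1026.096 − 1024.265 = 1.831 kg m⁻³ over Δz = 79 − 16 = 63 m.
N² = (9.81/1025) × (1.831/63) = 2.7816 × 10⁻⁴ s⁻².
N = √(2.7816 × 10⁻⁴) = 0.016678 rad s⁻¹ ≈ 0.0167 rad s⁻¹.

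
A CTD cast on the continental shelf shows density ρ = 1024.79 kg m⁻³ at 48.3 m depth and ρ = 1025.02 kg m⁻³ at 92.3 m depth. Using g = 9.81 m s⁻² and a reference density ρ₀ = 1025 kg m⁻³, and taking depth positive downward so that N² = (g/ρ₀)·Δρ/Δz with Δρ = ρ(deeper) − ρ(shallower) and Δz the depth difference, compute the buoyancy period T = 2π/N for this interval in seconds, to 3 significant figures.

888 s

Δρ = 1025.02 − 1024.79 = 0.23 kg m⁻³ over Δz = 92.3 − 48.3 = 44 m.
N² = (9.81/1025) × (0.23/44) = 5.0029 × 10⁻⁵ s⁻².
N = √(5.0029 × 10⁻⁵) = 7.0731 × 10⁻³ rad s⁻¹, so T = 2π/N = 888.32 s ≈ 888 s.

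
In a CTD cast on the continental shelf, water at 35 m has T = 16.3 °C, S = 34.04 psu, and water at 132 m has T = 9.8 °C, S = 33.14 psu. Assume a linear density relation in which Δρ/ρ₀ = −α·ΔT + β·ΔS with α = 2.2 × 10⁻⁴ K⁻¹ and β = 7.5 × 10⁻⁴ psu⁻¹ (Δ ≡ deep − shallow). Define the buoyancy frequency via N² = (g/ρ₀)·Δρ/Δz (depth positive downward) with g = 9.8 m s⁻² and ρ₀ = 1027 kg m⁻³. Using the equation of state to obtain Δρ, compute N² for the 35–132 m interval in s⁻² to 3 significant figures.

ΔT = -6.5 K, ΔS = -0.90 psu (deep − shallow).
Δρ/ρ₀ = −αΔT + βΔS = 1.43 × 10⁻³ − 6.75 × 10⁻⁴ = 7.55 × 10⁻⁴, so Δρ ≈ 0.7754 kg m⁻³.
N² = (g/ρ₀)·Δρ/Δz = g·(Δρ/ρ₀)/Δz = 9.8 × 7.55 × 10⁻⁴ / 97 = 7.6278 × 10⁻⁵ s⁻² ≈ 7.63 × 10⁻⁵ s⁻².

7.63 × 10⁻⁵ s⁻²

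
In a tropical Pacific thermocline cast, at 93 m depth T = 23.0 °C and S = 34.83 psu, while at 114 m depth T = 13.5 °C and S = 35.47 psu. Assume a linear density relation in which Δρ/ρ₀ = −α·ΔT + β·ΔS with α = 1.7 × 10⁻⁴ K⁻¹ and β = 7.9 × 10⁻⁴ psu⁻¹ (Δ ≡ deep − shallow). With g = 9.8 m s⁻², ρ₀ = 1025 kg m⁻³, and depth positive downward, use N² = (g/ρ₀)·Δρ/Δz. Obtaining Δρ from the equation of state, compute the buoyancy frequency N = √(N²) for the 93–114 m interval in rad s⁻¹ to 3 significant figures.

0.0315 rad s⁻¹

ΔT = -9.5 K, ΔS = +0.64 psu (deep − shallow).
Δρ/ρ₀ = −αΔT + βΔS = 1.615 × 10⁻³ + 5.056 × 10⁻⁴ = 2.1206 × 10⁻³, so Δρ ≈ 2.174 kg m⁻³.
N² = (g/ρ₀)·Δρ/Δz = g·(Δρ/ρ₀)/Δz = 9.8 × 2.1206 × 10⁻³ / 21 = 9.8961 × 10⁻⁴ s⁻².
N = √(9.8961 × 10⁻⁴) = 0.031458 rad s⁻¹ ≈ 0.0315 rad s⁻¹.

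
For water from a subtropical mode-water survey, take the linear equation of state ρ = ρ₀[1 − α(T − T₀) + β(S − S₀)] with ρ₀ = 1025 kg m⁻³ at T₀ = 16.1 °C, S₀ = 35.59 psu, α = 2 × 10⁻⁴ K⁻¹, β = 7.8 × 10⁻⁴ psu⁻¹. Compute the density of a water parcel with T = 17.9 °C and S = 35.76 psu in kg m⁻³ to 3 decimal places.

T − T₀ = +1.8 K, S − S₀ = +0.17 psu.
Bracket = 1 − α·(+1.8) + β·(+0.17) = 1 + (-2.274 × 10⁻⁴) = 0.9997726.
ρ = 1025 × 0.9997726 = 1024.767 kg m⁻³.

1024.767 kg m⁻³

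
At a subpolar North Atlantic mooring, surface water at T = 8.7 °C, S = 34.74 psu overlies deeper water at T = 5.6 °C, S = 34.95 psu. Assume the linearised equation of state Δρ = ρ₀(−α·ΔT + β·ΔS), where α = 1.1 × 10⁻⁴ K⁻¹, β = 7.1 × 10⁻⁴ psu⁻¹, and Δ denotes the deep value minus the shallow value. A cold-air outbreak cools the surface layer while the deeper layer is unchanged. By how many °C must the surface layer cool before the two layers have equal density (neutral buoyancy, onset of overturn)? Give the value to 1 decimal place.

4.5 °C

Neutral buoyancy requires Δρ = 0, i.e. −α(T_deep − T_surf′) + β(S_deep − S_surf) = 0.
T_surf′ = T_deep − (β/α)·ΔS = 5.6 − (7.1 × 10⁻⁴/1.1 × 10⁻⁴)·(+0.21) = 4.245 °C.
Cooling required: 8.7 − (4.245) = 4.455 °C.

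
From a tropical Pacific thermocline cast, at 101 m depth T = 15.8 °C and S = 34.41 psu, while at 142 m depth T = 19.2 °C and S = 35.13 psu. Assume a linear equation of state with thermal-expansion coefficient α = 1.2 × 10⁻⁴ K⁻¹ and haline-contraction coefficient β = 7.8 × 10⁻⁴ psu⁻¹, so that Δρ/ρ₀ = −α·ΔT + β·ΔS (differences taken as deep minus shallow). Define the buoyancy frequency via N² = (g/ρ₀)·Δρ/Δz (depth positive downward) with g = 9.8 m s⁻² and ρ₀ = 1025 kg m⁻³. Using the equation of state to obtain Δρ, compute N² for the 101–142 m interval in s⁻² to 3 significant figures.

ΔT = +3.4 K, ΔS = +0.72 psu (deep − shallow).
Δρ/ρ₀ = −αΔT + βΔS = -4.08 × 10⁻⁴ + 5.616 × 10⁻⁴ = 1.536 × 10⁻⁴, so Δρ ≈ 0.1574 kg m⁻³.
N² = (g/ρ₀)·Δρ/Δz = g·(Δρ/ρ₀)/Δz = 9.8 × 1.536 × 10⁻⁴ / 41 = 3.6714 × 10⁻⁵ s⁻² ≈ 3.67 × 10⁻⁵ s⁻².

3.67 × 10⁻⁵ s⁻²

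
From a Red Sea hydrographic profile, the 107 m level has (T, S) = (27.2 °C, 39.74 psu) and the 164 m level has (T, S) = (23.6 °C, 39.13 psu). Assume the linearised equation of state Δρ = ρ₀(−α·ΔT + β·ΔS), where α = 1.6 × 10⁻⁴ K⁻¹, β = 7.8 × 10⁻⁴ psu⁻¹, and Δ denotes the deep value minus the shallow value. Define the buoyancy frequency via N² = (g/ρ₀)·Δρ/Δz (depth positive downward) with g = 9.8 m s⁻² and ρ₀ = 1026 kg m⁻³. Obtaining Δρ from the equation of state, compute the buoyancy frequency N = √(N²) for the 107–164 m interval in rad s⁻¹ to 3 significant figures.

ΔT = -3.6 K, ΔS = -0.61 psu (deep − shallow).
Δρ/ρ₀ = −αΔT + βΔS = 5.76 × 10⁻⁴ − 4.758 × 10⁻⁴ = 1.002 × 10⁻⁴, so Δρ ≈ 0.1028 kg m⁻³.
N² = (g/ρ₀)·Δρ/Δz = g·(Δρ/ρ₀)/Δz = 9.8 × 1.002 × 10⁻⁴ / 57 = 1.7227 × 10⁻⁵ s⁻².
N = √(1.7227 × 10⁻⁵) = 4.1505 × 10⁻³ rad s⁻¹ ≈ 4.15 × 10⁻³ rad s⁻¹.

4.15 × 10⁻³ rad s⁻¹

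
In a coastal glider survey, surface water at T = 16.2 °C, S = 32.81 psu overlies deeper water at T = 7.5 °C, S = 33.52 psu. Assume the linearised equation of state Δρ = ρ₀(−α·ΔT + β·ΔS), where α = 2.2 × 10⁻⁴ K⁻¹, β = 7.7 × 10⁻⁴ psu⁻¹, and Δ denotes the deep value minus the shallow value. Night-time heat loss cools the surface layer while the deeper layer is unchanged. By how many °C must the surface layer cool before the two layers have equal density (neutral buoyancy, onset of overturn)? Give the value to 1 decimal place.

11.2 °C

Neutral buoyancy requires Δρ = 0, i.e. −α(T_deep − T_surf′) + β(S_deep − S_surf) = 0.
T_surf′ = T_deep − (β/α)·ΔS = 7.5 − (7.7 × 10⁻⁴/2.2 × 10⁻⁴)·(+0.71) = 5.015 °C.
Cooling required: 16.2 − (5.015) = 11.185 °C.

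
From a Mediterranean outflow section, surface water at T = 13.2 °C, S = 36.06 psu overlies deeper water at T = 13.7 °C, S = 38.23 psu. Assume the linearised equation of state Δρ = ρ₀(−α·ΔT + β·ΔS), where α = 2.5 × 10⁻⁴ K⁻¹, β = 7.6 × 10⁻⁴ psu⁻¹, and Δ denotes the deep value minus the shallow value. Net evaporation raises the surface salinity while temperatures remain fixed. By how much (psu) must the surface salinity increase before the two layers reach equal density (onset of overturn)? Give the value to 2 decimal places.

2.01 psu

Neutral buoyancy requires −α(T_deep − T_surf) + β(S_deep − S_surf′) = 0.
S_surf′ = S_deep − (α/β)·ΔT = 38.23 − (2.5 × 10⁻⁴/7.6 × 10⁻⁴)·(+0.5) = 38.0655 psu.
Increase required: 38.0655 − 36.06 = 2.0055 psu.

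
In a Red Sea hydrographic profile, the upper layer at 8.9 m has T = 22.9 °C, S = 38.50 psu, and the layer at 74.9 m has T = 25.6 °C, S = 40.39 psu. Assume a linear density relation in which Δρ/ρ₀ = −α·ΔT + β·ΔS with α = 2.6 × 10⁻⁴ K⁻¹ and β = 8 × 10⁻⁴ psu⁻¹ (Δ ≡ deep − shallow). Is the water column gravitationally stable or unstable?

stable

ΔT = 25.6 − 22.9 = +2.7 K and ΔS = 40.39 − 38.50 = +1.89 psu (deep − shallow).
−αΔT = -7.02 × 10⁻⁴; βΔS = 1.512 × 10⁻³; sum Δρ/ρ₀ = 8.10 × 10⁻⁴.
Δρ/ρ₀ > 0, so Δρ > 0: deeper water is denser → statically stable.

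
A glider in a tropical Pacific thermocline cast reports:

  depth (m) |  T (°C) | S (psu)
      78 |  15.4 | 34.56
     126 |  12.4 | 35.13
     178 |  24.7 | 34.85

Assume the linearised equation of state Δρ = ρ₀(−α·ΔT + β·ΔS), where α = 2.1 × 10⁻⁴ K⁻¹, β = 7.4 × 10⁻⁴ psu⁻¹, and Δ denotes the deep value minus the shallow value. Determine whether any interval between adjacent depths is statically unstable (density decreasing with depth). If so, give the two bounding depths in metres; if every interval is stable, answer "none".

126–178 m

Evaluate Δρ/ρ₀ = −αΔT + βΔS across each adjacent pair:
  78–126 m: −αΔT+βΔS = −(2.1 × 10⁻⁴)(-3.0)+(7.4 × 10⁻⁴)(+0.57) = 1.1 × 10⁻³ → stable
  126–178 m: −αΔT+βΔS = −(2.1 × 10⁻⁴)(+12.3)+(7.4 × 10⁻⁴)(-0.28) = -2.8 × 10⁻³ → UNSTABLE
The 126–178 m interval has Δρ < 0: lighter water underlies denser water.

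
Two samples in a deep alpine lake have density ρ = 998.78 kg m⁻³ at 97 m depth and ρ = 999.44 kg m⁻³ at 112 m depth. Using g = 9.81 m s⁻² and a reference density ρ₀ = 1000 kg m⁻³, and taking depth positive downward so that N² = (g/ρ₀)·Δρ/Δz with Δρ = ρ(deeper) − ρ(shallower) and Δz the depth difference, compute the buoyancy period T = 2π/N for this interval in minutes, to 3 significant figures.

5.04 min

Δρ = 999.44 − 998.78 = 0.66 kg m⁻³ over Δz = 112 − 97 = 15 m.
N² = (9.81/1000) × (0.66/15) = 4.3164 × 10⁻⁴ s⁻².
N = √(4.3164 × 10⁻⁴) = 0.020776 rad s⁻¹, so T = 2π/N = 302.43 s = 5.0405 min ≈ 5.04 min.
A positive N² confirms static stability across the interval.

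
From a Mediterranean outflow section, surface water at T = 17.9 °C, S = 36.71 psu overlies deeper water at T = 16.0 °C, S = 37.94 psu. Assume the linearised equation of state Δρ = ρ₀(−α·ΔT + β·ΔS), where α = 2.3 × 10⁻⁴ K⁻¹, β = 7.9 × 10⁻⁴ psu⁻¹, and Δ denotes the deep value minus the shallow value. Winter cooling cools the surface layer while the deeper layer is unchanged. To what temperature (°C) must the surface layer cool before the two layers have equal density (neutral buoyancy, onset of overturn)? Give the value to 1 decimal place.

Neutral buoyancy requires Δρ = 0, i.e. −α(T_deep − T_surf′) + β(S_deep − S_surf) = 0.
T_surf′ = T_deep − (β/α)·ΔS = 16.0 − (7.9 × 10⁻⁴/2.3 × 10⁻⁴)·(+1.23) = 11.775 °C.
Cooling required: 17.9 − (11.775) = 6.125 °C.

11.8 °C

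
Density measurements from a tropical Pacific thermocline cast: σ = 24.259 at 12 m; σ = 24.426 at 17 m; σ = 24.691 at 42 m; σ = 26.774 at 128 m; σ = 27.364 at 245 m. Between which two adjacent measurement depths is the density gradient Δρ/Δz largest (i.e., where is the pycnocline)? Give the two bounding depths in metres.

12–17 m

Compute the density gradient over each adjacent pair:
  12–17 m: Δρ/Δz = 0.167/5 = 0.033 kg m⁻⁴
  17–42 m: Δρ/Δz = 0.265/25 = 0.011 kg m⁻⁴
  42–128 m: Δρ/Δz = 2.083/86 = 0.024 kg m⁻⁴
  128–245 m: Δρ/Δz = 0.590/117 = 5.0 × 10⁻³ kg m⁻⁴
The largest gradient is in the 12–17 m interval — the pycnocline.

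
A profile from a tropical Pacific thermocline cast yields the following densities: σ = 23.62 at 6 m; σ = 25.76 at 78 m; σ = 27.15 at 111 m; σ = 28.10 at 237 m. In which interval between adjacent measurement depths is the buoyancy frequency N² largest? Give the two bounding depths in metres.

Compute the density gradient over each adjacent pair:
  6–78 m: Δρ/Δz = 2.14/72 = 0.030 kg m⁻⁴
  78–111 m: Δρ/Δz = 1.39/33 = 0.042 kg m⁻⁴
  111–237 m: Δρ/Δz = 0.95/126 = 7.5 × 10⁻³ kg m⁻⁴
The largest gradient is in the 78–111 m interval — the pycnocline.

78–111 m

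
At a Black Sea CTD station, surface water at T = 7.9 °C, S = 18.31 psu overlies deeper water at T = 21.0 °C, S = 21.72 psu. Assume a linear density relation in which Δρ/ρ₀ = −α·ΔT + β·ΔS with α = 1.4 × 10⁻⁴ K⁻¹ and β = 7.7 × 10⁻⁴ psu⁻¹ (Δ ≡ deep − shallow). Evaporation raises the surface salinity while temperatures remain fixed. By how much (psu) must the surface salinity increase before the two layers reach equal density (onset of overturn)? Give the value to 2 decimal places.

1.03 psu

Neutral buoyancy requires −α(T_deep − T_surf) + β(S_deep − S_surf′) = 0.
S_surf′ = S_deep − (α/β)·ΔT = 21.72 − (1.4 × 10⁻⁴/7.7 × 10⁻⁴)·(+13.1) = 19.3382 psu.
Increase required: 19.3382 − 18.31 = 1.0282 psu.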